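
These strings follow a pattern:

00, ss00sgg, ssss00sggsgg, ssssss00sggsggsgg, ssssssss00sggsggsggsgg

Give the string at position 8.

ssssssssssssss00sggsggsggsggsggsggsgg

Each term wraps the previous one in ss on the left and sgg on the right.
From ssssssss00sggsggsggsgg, 3 further steps: ssssssss00sggsggsggsgg → ssssssssss00sggsggsggsggsgg → ssssssssssss00sggsggsggsggsggsgg → (answer).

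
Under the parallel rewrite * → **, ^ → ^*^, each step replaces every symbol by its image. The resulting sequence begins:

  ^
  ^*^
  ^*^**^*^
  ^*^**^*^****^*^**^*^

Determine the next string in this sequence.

Rewriting the 20 symbols of ^*^**^*^****^*^**^*^ one by one yields ^*^ ** ^*^ ** ** ^*^ ** ^*^ ** ** ** ** ^*^ ** ^*^ ** ** ^*^ ** ^*^; concatenated:

^*^**^*^****^*^**^*^********^*^**^*^****^*^**^*^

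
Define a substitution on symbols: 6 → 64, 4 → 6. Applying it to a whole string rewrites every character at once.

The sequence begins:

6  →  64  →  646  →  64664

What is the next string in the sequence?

64664646

Rewriting each symbol of 64664: 6→64, 4→6, 6→64, 6→64, 4→6, which concatenates to 64 6 64 64 6.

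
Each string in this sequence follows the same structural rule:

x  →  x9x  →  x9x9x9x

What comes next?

s(k+1) = s(k)·9·s(k) — each term doubles the last with '9' between the halves.
Doubling x9x9x9x with '9' between the halves:

x9x9x9x9x9x9x9x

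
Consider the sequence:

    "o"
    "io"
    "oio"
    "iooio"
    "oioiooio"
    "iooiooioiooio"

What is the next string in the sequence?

This is a Fibonacci-style word recurrence s(k) = s(k−2)·s(k−1): e.g. o·io = oio.
The next term joins oioiooio and iooiooioiooio.

oioiooioiooiooioiooio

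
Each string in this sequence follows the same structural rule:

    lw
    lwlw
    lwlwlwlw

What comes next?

Every step duplicates the string.
So the next term is two copies of lwlwlwlw.

lwlwlwlwlwlwlwlw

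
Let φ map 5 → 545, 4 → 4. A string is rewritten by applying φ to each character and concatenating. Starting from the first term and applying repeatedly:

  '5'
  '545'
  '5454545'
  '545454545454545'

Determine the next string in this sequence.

φ(545454545454545) expands symbol-by-symbol to 545 4 545 4 545 4 545 4 545 4 545 4 545 4 545; joining the 15 pieces gives the next term.

5454545454545454545454545454545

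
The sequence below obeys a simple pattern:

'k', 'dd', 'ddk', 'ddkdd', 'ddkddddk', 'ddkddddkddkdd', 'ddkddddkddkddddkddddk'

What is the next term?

This is a Fibonacci-style word recurrence s(k) = s(k−1)·s(k−2): e.g. dd·k = ddk.
The next term joins ddkddddkddkddddkddddk and ddkddddkddkdd.

ddkddddkddkddddkddddkddkddddkddkdd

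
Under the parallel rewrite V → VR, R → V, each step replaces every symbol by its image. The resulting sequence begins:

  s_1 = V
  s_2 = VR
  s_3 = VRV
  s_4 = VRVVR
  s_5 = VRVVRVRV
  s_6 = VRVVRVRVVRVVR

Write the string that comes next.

Applying the rule to each of the 13 symbols of VRVVRVRVVRVVR gives the pieces VR V VR VR V VR V VR VR V VR VR V, which concatenate to the answer.

VRVVRVRVVRVVRVRVVRVRV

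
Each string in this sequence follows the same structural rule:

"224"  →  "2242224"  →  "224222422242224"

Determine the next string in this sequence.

s(k+1) = s(k)·2·s(k) — each term doubles the last with '2' between the halves.
Doubling 224222422242224 with '2' between the halves:

2242224222422242224222422242224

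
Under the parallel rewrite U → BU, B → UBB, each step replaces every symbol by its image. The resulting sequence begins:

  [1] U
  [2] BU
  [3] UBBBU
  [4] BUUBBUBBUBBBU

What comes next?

Applying the rule to each of the 13 symbols of BUUBBUBBUBBBU gives the pieces UBB BU BU UBB UBB BU UBB UBB BU UBB UBB UBB BU, which concatenate to the answer.

UBBBUBUUBBUBBBUUBBUBBBUUBBUBBUBBBU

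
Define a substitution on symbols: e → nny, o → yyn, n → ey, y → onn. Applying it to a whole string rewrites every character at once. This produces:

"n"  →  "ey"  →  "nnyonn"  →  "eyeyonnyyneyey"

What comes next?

Replace each of the 14 characters of eyeyonnyyneyey in place — nny onn nny onn yyn ey ey onn onn ey nny onn nny onn — and concatenate.

nnyonnnnyonnyyneyeyonnonneynnyonnnnyonn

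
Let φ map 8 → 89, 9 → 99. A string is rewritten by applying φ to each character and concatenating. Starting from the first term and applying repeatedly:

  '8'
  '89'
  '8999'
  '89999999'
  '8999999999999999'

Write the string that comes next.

Rewriting the 16 symbols of 8999999999999999 one by one yields 89 99 99 99 99 99 99 99 99 99 99 99 99 99 99 99; concatenated:

89999999999999999999999999999999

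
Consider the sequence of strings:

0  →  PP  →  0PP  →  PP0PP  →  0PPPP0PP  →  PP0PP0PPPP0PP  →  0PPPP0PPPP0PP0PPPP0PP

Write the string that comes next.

PP0PP0PPPP0PP0PPPP0PPPP0PP0PPPP0PP

Each term (from the third on) is the two preceding terms concatenated in order: term 3 = 0·PP = 0PP.
The next term joins PP0PP0PPPP0PP and 0PPPP0PPPP0PP0PPPP0PP.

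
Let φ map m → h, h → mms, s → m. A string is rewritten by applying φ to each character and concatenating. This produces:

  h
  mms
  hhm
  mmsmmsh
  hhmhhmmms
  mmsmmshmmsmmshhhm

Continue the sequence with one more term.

hhmhhmmmshhmhhmmmsmmsmmsh

Replace each of the 17 characters of mmsmmshmmsmmshhhm in place — h h m h h m mms h h m h h m mms mms mms h — and concatenate.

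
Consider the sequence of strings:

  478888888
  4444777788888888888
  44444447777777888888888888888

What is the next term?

Each string has the form 4^{3n-2} 7^{3n-2} 8^{4n+3} (n = 1, 2, …).
Setting n = 4 gives 10, 10, 19 characters in each block.

444444444477777777778888888888888888888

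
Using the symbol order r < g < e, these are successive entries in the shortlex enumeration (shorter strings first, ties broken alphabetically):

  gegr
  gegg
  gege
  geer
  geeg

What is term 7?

errr

Continuing the enumeration 2 steps past geeg: geeg → geee → (answer).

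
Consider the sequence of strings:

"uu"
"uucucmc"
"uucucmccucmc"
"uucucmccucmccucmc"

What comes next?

uucucmccucmccucmccucmc

Every step adds cucmc to the end: s(k+1) = s(k)·cucmc.
So the next term is uucucmccucmccucmc·cucmc.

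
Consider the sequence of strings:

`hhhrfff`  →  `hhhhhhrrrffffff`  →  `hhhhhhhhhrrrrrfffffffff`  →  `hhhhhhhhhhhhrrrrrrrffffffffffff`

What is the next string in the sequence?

Term n consists of 3n h's, followed by 2n-1 r's, followed by 3n f's (n = 1, 2, …).
Setting n = 5 gives 15, 9, 15 characters in each block.

hhhhhhhhhhhhhhhrrrrrrrrrfffffffffffffff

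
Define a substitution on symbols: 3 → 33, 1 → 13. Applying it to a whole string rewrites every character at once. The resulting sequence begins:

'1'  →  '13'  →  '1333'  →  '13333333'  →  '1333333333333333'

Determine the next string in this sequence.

φ(1333333333333333) expands symbol-by-symbol to 13 33 33 33 33 33 33 33 33 33 33 33 33 33 33 33; joining the 16 pieces gives the next term.

13333333333333333333333333333333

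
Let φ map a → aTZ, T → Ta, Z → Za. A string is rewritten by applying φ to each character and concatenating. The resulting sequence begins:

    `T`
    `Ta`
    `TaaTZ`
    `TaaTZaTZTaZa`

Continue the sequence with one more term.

Apply φ to TaaTZaTZTaZa symbol by symbol: T→Ta, a→aTZ, a→aTZ, T→Ta, Z→Za, a→aTZ, T→Ta, Z→Za, T→Ta, a→aTZ, Z→Za, a→aTZ; joined: Ta aTZ aTZ Ta Za aTZ Ta Za Ta aTZ Za aTZ.

TaaTZaTZTaZaaTZTaZaTaaTZZaaTZ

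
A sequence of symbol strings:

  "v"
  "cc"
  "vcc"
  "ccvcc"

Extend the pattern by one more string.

From term 3 onward, concatenate the second-to-last term with the last: v·cc = vcc, cc·vcc = ccvcc, …
The next term joins vcc and ccvcc.

vccccvcc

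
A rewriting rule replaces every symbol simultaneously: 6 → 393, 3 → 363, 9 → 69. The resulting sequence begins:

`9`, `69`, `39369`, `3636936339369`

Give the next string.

φ(3636936339369) expands symbol-by-symbol to 363 393 363 393 69 363 393 363 363 69 363 393 69; joining the 13 pieces gives the next term.

363393363393693633933633636936339369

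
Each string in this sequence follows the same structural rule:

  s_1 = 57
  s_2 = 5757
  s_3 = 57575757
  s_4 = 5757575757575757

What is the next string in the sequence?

Every step duplicates the string.
Doubling 5757575757575757:

57575757575757575757575757575757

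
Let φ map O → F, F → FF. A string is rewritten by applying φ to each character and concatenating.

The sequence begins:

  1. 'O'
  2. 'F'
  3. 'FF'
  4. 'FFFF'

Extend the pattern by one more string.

FFFFFFFF

Rewriting each symbol of FFFF: F→FF, F→FF, F→FF, F→FF, which concatenates to FF FF FF FF.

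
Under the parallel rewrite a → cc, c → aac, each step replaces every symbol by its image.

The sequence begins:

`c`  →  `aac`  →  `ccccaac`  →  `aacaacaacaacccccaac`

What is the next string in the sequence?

Applying the rule to each of the 19 symbols of aacaacaacaacccccaac gives the pieces cc cc aac cc cc aac cc cc aac cc cc aac aac aac aac aac cc cc aac, which concatenate to the answer.

ccccaacccccaacccccaacccccaacaacaacaacaacccccaac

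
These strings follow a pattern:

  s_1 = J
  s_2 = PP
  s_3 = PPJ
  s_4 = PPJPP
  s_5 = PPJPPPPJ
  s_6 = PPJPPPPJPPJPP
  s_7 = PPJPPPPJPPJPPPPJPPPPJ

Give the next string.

This is a Fibonacci-style word recurrence s(k) = s(k−1)·s(k−2): e.g. PP·J = PPJ.
So term 8 is PPJPPPPJPPJPPPPJPPPPJ·PPJPPPPJPPJPP.

PPJPPPPJPPJPPPPJPPPPJPPJPPPPJPPJPP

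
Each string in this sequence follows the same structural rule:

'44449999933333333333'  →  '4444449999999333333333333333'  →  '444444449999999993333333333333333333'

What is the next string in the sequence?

44444444449999999999933333333333333333333333

Term n consists of 2n-2 4's, followed by 2n-1 9's, followed by 4n-1 3's, where the shown terms are n = 3, 4, 5.
Setting n = 6 gives 10, 11, 23 characters in each block.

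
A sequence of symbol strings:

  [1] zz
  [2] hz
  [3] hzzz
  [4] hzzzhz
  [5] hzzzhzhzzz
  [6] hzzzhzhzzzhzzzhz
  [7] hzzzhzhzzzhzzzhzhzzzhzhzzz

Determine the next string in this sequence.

hzzzhzhzzzhzzzhzhzzzhzhzzzhzzzhzhzzzhzzzhz

Each term (from the third on) is the previous term followed by the one before it: term 3 = hz·zz = hzzz.
Continuing: hzzzhzhzzzhzzzhzhzzzhzhzzz · hzzzhzhzzzhzzzhz gives term 8.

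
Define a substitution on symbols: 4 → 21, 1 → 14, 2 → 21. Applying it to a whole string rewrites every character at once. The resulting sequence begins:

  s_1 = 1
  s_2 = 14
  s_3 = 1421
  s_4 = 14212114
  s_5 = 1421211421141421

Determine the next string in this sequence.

Rewriting the 16 symbols of 1421211421141421 one by one yields 14 21 21 14 21 14 14 21 21 14 14 21 14 21 21 14; concatenated:

14212114211414212114142114212114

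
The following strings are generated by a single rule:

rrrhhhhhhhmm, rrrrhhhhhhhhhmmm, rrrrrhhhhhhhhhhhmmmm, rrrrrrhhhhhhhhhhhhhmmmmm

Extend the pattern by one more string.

Term n consists of n r's, followed by 2n+1 h's, followed by n-1 m's, where the shown terms are n = 3, 4, 5, 6.
At n = 7 the blocks have lengths 7, 15, 6.

rrrrrrrhhhhhhhhhhhhhhhmmmmmm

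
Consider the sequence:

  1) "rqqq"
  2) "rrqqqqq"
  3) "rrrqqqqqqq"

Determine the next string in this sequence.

Each string has the form r^{n} q^{2n+1} (n = 1, 2, …).
For the next term, n = 4, so the run lengths are 4, 9.

rrrrqqqqqqqqq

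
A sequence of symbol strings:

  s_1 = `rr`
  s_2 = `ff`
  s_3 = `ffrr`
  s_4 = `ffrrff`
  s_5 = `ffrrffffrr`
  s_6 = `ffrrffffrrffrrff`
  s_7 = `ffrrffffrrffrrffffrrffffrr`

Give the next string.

ffrrffffrrffrrffffrrffffrrffrrffffrrffrrff

This is a Fibonacci-style word recurrence s(k) = s(k−1)·s(k−2): e.g. ff·rr = ffrr.
The next term joins ffrrffffrrffrrffffrrffffrr and ffrrffffrrffrrff.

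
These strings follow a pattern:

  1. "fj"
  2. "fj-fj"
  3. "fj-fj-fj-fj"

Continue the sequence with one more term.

fj-fj-fj-fj-fj-fj-fj-fj

Every step duplicates the string with '-' between the halves.
One more doubling of fj-fj-fj-fj gives the answer.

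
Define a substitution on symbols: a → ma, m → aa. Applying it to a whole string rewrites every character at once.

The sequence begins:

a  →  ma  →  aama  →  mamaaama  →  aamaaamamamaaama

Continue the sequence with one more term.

φ(aamaaamamamaaama) expands symbol-by-symbol to ma ma aa ma ma ma aa ma aa ma aa ma ma ma aa ma; joining the 16 pieces gives the next term.

mamaaamamamaaamaaamaaamamamaaama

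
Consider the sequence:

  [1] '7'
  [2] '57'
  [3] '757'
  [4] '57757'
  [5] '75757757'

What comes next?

Each term (from the third on) is the two preceding terms concatenated in order: term 3 = 7·57 = 757.
The next term joins 57757 and 75757757.

5775775757757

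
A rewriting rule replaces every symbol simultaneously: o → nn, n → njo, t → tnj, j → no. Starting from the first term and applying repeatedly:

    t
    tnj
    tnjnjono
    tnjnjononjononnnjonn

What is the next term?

tnjnjononjononnnjonnnjononnnjonnnjonjonjononnnjonjo

φ(tnjnjononjononnnjonn) expands symbol-by-symbol to tnj njo no njo no nn njo nn njo no nn njo nn njo njo njo no nn njo njo; joining the 20 pieces gives the next term.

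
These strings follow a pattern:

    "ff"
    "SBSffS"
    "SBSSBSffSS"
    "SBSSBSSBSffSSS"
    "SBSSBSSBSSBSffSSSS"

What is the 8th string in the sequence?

SBSSBSSBSSBSSBSSBSSBSffSSSSSSS

Each term wraps the previous one in SBS on the left and S on the right.
From SBSSBSSBSSBSffSSSS, 3 further steps: SBSSBSSBSSBSffSSSS → SBSSBSSBSSBSSBSffSSSSS → SBSSBSSBSSBSSBSSBSffSSSSSS → (answer).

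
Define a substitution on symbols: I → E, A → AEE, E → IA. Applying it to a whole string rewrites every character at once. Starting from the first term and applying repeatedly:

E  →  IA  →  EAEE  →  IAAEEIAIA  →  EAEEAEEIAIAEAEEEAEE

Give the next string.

φ(EAEEAEEIAIAEAEEEAEE) expands symbol-by-symbol to IA AEE IA IA AEE IA IA E AEE E AEE IA AEE IA IA IA AEE IA IA; joining the 19 pieces gives the next term.

IAAEEIAIAAEEIAIAEAEEEAEEIAAEEIAIAIAAEEIAIA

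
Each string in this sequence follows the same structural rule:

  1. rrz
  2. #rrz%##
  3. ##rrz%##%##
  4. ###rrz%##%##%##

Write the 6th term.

#####rrz%##%##%##%##%##

Each term wraps the previous one in # on the left and %## on the right.
From ###rrz%##%##%##, 2 further steps: ###rrz%##%##%## → ####rrz%##%##%##%## → (answer).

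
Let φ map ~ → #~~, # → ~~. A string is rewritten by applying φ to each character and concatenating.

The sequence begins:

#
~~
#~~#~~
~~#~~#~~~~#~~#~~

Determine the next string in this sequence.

Applying the rule to each of the 16 symbols of ~~#~~#~~~~#~~#~~ gives the pieces #~~ #~~ ~~ #~~ #~~ ~~ #~~ #~~ #~~ #~~ ~~ #~~ #~~ ~~ #~~ #~~, which concatenate to the answer.

#~~#~~~~#~~#~~~~#~~#~~#~~#~~~~#~~#~~~~#~~#~~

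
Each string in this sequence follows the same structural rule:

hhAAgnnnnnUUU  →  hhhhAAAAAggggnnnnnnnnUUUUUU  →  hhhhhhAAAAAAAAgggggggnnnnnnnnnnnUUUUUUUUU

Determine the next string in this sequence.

Each string has the form h^{2n} A^{3n-1} g^{3n-2} n^{3n+2} U^{3n} (n = 1, 2, …).
At n = 4 the blocks have lengths 8, 11, 10, 14, 12.

hhhhhhhhAAAAAAAAAAAggggggggggnnnnnnnnnnnnnnUUUUUUUUUUUU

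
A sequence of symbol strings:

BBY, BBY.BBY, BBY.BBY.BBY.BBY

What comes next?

BBY.BBY.BBY.BBY.BBY.BBY.BBY.BBY

s(k+1) = s(k)·.·s(k) — each term doubles the last with '.' between the halves.
So the next term is two copies of BBY.BBY.BBY.BBY with '.' between the halves.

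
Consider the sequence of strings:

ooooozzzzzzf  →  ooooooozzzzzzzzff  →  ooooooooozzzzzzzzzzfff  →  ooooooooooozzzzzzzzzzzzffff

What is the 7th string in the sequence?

ooooooooooooooooozzzzzzzzzzzzzzzzzzfffffff

Reading off run lengths: o runs 5, 7, 9, 11; z runs 6, 8, 10, 12; f runs 1, 2, 3, 4 — each is linear in n, where the shown terms are n = 2, 3, 4, 5.
For term 7, n = 8, so the run lengths are 17, 18, 7.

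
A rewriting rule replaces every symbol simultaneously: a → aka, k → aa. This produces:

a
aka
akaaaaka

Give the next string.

Rewriting each symbol of akaaaaka: a→aka, k→aa, a→aka, a→aka, a→aka, a→aka, k→aa, a→aka, which concatenates to aka aa aka aka aka aka aa aka.

akaaaakaakaakaakaaaaka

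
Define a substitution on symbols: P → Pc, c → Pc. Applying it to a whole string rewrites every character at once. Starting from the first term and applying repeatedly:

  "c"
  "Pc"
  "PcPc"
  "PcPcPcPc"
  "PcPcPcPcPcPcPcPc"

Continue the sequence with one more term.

Replace each of the 16 characters of PcPcPcPcPcPcPcPc in place — Pc Pc Pc Pc Pc Pc Pc Pc Pc Pc Pc Pc Pc Pc Pc Pc — and concatenate.

PcPcPcPcPcPcPcPcPcPcPcPcPcPcPcPc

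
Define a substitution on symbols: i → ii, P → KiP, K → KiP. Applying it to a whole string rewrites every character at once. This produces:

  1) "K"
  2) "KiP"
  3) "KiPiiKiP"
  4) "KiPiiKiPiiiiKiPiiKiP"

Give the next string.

φ(KiPiiKiPiiiiKiPiiKiP) expands symbol-by-symbol to KiP ii KiP ii ii KiP ii KiP ii ii ii ii KiP ii KiP ii ii KiP ii KiP; joining the 20 pieces gives the next term.

KiPiiKiPiiiiKiPiiKiPiiiiiiiiKiPiiKiPiiiiKiPiiKiP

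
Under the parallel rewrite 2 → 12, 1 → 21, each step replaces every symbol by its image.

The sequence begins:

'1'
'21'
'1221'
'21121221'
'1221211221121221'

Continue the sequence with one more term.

21121221122121121221211221121221

φ(1221211221121221) expands symbol-by-symbol to 21 12 12 21 12 21 21 12 12 21 21 12 21 12 12 21; joining the 16 pieces gives the next term.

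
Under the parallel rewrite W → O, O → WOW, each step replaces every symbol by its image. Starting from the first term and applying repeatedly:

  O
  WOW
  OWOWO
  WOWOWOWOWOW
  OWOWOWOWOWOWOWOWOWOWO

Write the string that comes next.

Replace each of the 21 characters of OWOWOWOWOWOWOWOWOWOWO in place — WOW O WOW O WOW O WOW O WOW O WOW O WOW O WOW O WOW O WOW O WOW — and concatenate.

WOWOWOWOWOWOWOWOWOWOWOWOWOWOWOWOWOWOWOWOWOW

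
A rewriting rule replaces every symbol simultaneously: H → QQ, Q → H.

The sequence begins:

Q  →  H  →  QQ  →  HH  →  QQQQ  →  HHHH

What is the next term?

QQQQQQQQ

Apply φ to HHHH symbol by symbol: H→QQ, H→QQ, H→QQ, H→QQ; joined: QQ QQ QQ QQ.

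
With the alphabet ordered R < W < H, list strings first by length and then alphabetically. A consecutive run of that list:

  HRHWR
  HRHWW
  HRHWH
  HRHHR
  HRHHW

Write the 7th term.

HWRRR

Stepping forward 2 times from HRHHW: HRHHW → HRHHH, then the target.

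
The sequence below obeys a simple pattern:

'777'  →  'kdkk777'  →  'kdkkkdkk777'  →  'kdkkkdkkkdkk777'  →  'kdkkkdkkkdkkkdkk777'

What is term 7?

Each term is the previous one with kdkk prepended.
From kdkkkdkkkdkkkdkk777, 2 further steps: kdkkkdkkkdkkkdkk777 → kdkkkdkkkdkkkdkkkdkk777 → (answer).

kdkkkdkkkdkkkdkkkdkkkdkk777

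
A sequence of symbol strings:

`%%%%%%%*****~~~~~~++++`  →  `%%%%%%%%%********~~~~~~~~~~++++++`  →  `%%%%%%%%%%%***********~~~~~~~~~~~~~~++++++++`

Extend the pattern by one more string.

%%%%%%%%%%%%%**************~~~~~~~~~~~~~~~~~~++++++++++

Reading off run lengths: % runs 7, 9, 11; * runs 5, 8, 11; ~ runs 6, 10, 14; + runs 4, 6, 8 — each is linear in n, where the shown terms are n = 2, 3, 4.
For the next term, n = 5, so the run lengths are 13, 14, 18, 10.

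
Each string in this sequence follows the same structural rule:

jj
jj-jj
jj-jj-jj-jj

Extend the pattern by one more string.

Each string is two copies of the previous one joined by '-'.
Doubling jj-jj-jj-jj with '-' between the halves:

jj-jj-jj-jj-jj-jj-jj-jj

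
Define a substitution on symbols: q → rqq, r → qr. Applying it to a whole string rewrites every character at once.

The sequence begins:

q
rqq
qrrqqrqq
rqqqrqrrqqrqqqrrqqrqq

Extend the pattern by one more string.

Replace each of the 21 characters of rqqqrqrrqqrqqqrrqqrqq in place — qr rqq rqq rqq qr rqq qr qr rqq rqq qr rqq rqq rqq qr qr rqq rqq qr rqq rqq — and concatenate.

qrrqqrqqrqqqrrqqqrqrrqqrqqqrrqqrqqrqqqrqrrqqrqqqrrqqrqq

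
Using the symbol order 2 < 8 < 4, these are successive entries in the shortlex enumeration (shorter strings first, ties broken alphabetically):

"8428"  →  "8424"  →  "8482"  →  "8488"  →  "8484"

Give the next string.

8442

The successor of 8484 increments the rightmost position that isn't already 4 and resets every position after it to 2.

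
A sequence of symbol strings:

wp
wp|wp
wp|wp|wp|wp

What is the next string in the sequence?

Every step duplicates the string with '|' between the halves.
Doubling wp|wp|wp|wp with '|' between the halves:

wp|wp|wp|wp|wp|wp|wp|wp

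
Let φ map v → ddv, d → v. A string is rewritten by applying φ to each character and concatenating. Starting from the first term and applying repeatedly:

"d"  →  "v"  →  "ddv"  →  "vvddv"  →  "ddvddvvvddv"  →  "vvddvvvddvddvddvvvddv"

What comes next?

ddvddvvvddvddvddvvvddvvvddvvvddvddvddvvvddv

φ(vvddvvvddvddvddvvvddv) expands symbol-by-symbol to ddv ddv v v ddv ddv ddv v v ddv v v ddv v v ddv ddv ddv v v ddv; joining the 21 pieces gives the next term.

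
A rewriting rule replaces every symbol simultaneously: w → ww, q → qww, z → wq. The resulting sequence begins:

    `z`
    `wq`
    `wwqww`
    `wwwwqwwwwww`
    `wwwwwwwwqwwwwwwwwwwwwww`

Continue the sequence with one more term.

wwwwwwwwwwwwwwwwqwwwwwwwwwwwwwwwwwwwwwwwwwwwwww

Replace each of the 23 characters of wwwwwwwwqwwwwwwwwwwwwww in place — ww ww ww ww ww ww ww ww qww ww ww ww ww ww ww ww ww ww ww ww ww ww ww — and concatenate.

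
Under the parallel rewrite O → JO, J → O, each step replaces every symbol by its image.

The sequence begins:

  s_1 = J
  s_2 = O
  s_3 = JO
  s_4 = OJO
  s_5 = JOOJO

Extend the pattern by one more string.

Rewriting each symbol of JOOJO: J→O, O→JO, O→JO, J→O, O→JO, which concatenates to O JO JO O JO.

OJOJOOJO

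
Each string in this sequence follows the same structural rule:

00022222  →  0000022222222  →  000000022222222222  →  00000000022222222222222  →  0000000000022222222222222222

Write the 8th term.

0000000000000000022222222222222222222222222

The n-th term is 2n-1 0's then 3n-1 2's, where the shown terms are n = 2, 3, 4, 5, 6.
For term 8, n = 9, so the run lengths are 17, 26.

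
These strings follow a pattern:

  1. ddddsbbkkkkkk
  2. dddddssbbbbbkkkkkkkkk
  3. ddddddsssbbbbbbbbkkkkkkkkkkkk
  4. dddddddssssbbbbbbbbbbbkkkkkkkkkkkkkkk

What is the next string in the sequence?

Each string has the form d^{n+3} s^{n} b^{3n-1} k^{3n+3} (n = 1, 2, …).
For the next term, n = 5, so the run lengths are 8, 5, 14, 18.

ddddddddsssssbbbbbbbbbbbbbbkkkkkkkkkkkkkkkkkk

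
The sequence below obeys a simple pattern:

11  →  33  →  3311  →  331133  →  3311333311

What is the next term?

3311333311331133

From term 3 onward, concatenate the last term with the second-to-last: 33·11 = 3311, 3311·33 = 331133, …
Continuing: 3311333311 · 331133 gives term 6.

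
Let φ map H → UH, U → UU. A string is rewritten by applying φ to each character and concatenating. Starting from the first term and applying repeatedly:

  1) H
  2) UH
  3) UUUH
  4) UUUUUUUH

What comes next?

UUUUUUUUUUUUUUUH

Rewriting each symbol of UUUUUUUH: U→UU, U→UU, U→UU, U→UU, U→UU, U→UU, U→UU, H→UH, which concatenates to UU UU UU UU UU UU UU UH.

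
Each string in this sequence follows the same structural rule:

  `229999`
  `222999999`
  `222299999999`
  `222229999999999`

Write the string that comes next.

Each string has the form 2^{n} 9^{2n}, where the shown terms are n = 2, 3, 4, 5.
Setting n = 6 gives 6, 12 characters in each block.

222222999999999999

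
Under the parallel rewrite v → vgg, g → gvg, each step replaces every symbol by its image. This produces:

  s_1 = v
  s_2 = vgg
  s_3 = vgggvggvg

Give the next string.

Rewriting each symbol of vgggvggvg: v→vgg, g→gvg, g→gvg, g→gvg, v→vgg, g→gvg, g→gvg, v→vgg, g→gvg, which concatenates to vgg gvg gvg gvg vgg gvg gvg vgg gvg.

vgggvggvggvgvgggvggvgvgggvg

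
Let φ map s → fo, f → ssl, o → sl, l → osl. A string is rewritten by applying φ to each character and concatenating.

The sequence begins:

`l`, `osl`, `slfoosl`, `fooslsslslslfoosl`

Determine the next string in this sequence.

sslslslfooslfofooslfooslfooslsslslslfoosl

Replace each of the 17 characters of fooslsslslslfoosl in place — ssl sl sl fo osl fo fo osl fo osl fo osl ssl sl sl fo osl — and concatenate.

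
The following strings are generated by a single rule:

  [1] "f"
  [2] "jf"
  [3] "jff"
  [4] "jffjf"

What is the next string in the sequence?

From term 3 onward, concatenate the last term with the second-to-last: jf·f = jff, jff·jf = jffjf, …
Continuing: jffjf · jff gives term 5.

jffjfjff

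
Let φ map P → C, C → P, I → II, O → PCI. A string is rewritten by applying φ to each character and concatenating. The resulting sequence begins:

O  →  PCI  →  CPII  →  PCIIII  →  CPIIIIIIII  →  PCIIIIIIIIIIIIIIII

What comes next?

Rewriting the 18 symbols of PCIIIIIIIIIIIIIIII one by one yields C P II II II II II II II II II II II II II II II II; concatenated:

CPIIIIIIIIIIIIIIIIIIIIIIIIIIIIIIII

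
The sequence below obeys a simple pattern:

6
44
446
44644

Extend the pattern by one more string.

Each term (from the third on) is the previous term followed by the one before it: term 3 = 44·6 = 446.
Continuing: 44644 · 446 gives term 5.

44644446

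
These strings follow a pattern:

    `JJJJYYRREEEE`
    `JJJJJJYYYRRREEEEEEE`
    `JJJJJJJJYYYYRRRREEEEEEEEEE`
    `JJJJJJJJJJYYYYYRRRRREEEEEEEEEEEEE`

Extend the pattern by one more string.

The n-th term is 2n+2 J's then n+1 Y's then n+1 R's then 3n+1 E's (n = 1, 2, …).
Setting n = 5 gives 12, 6, 6, 16 characters in each block.

JJJJJJJJJJJJYYYYYYRRRRRREEEEEEEEEEEEEEEE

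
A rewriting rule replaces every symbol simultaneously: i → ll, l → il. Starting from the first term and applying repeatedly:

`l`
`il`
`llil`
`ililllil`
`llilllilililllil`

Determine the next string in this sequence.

ililllilililllilllilllilililllil

Applying the rule to each of the 16 symbols of llilllilililllil gives the pieces il il ll il il il ll il ll il ll il il il ll il, which concatenate to the answer.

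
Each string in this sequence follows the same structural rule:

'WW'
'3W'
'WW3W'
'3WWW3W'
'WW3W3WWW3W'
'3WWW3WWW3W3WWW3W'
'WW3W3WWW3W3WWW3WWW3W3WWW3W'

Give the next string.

3WWW3WWW3W3WWW3WWW3W3WWW3W3WWW3WWW3W3WWW3W

Each term (from the third on) is the two preceding terms concatenated in order: term 3 = WW·3W = WW3W.
So term 8 is 3WWW3WWW3W3WWW3W·WW3W3WWW3W3WWW3WWW3W3WWW3W.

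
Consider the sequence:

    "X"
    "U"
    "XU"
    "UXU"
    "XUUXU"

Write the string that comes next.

UXUXUUXU

This is a Fibonacci-style word recurrence s(k) = s(k−2)·s(k−1): e.g. X·U = XU.
The next term joins UXU and XUUXU.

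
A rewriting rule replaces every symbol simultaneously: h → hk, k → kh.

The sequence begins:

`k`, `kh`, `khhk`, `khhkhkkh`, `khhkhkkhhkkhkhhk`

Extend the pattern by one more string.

Applying the rule to each of the 16 symbols of khhkhkkhhkkhkhhk gives the pieces kh hk hk kh hk kh kh hk hk kh kh hk kh hk hk kh, which concatenate to the answer.

khhkhkkhhkkhkhhkhkkhkhhkkhhkhkkh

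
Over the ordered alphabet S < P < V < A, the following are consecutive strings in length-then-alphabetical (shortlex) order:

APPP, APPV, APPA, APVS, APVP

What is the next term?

Treat APVP as a base-4 numeral over the given alphabet and add one, carrying through any trailing A's.

APVV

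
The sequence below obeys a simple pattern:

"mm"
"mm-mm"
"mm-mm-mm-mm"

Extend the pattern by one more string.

Each string is two copies of the previous one joined by '-'.
Doubling mm-mm-mm-mm with '-' between the halves:

mm-mm-mm-mm-mm-mm-mm-mm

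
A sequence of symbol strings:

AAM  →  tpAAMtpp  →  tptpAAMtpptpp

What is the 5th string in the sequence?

Each term wraps the previous one in tp on the left and tpp on the right.
From tptpAAMtpptpp, 2 further steps: tptpAAMtpptpp → tptptpAAMtpptpptpp → (answer).

tptptptpAAMtpptpptpptpp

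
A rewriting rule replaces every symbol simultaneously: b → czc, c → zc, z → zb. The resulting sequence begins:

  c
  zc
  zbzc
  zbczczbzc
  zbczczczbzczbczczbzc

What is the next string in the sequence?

φ(zbczczczbzczbczczbzc) expands symbol-by-symbol to zb czc zc zb zc zb zc zb czc zb zc zb czc zc zb zc zb czc zb zc; joining the 20 pieces gives the next term.

zbczczczbzczbzczbczczbzczbczczczbzczbczczbzc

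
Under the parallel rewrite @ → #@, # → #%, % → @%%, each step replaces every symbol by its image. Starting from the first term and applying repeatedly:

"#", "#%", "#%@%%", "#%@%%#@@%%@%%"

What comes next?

Rewriting the 13 symbols of #%@%%#@@%%@%% one by one yields #% @%% #@ @%% @%% #% #@ #@ @%% @%% #@ @%% @%%; concatenated:

#%@%%#@@%%@%%#%#@#@@%%@%%#@@%%@%%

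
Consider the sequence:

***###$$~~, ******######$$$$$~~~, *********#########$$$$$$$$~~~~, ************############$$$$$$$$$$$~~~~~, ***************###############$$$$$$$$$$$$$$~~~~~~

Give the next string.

Reading off run lengths: * runs 3, 6, 9, 12, 15; # runs 3, 6, 9, 12, 15; $ runs 2, 5, 8, 11, 14; ~ runs 2, 3, 4, 5, 6 — each is linear in n (n = 1, 2, …).
Setting n = 6 gives 18, 18, 17, 7 characters in each block.

******************##################$$$$$$$$$$$$$$$$$~~~~~~~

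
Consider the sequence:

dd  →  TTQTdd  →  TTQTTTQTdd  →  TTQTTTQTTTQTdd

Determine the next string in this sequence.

TTQTTTQTTTQTTTQTdd

Each term is the previous one with TTQT prepended.
So the next term is TTQT·TTQTTTQTTTQTdd.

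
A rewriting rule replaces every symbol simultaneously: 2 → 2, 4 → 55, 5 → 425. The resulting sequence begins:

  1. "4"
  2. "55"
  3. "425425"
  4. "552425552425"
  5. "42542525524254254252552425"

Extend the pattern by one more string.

Applying the rule to each of the 26 symbols of 42542525524254254252552425 gives the pieces 55 2 425 55 2 425 2 425 425 2 55 2 425 55 2 425 55 2 425 2 425 425 2 55 2 425, which concatenate to the answer.

5524255524252425425255242555242555242524254252552425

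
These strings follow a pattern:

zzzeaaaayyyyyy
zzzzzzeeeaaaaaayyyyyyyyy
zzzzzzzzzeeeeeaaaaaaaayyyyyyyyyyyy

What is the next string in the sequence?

zzzzzzzzzzzzeeeeeeeaaaaaaaaaayyyyyyyyyyyyyyy

Term n consists of 3n z's, followed by 2n-1 e's, followed by 2n+2 a's, followed by 3n+3 y's (n = 1, 2, …).
At n = 4 the blocks have lengths 12, 7, 10, 15.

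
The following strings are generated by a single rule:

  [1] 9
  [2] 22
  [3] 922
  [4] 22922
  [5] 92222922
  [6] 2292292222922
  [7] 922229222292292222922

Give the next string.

2292292222922922229222292292222922

This is a Fibonacci-style word recurrence s(k) = s(k−2)·s(k−1): e.g. 9·22 = 922.
So term 8 is 2292292222922·922229222292292222922.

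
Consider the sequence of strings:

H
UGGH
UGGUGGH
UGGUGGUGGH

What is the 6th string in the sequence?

Every step adds UGG at the front: s(k+1) = UGG·s(k).
From UGGUGGUGGH, 2 further steps: UGGUGGUGGH → UGGUGGUGGUGGH → (answer).

UGGUGGUGGUGGUGGH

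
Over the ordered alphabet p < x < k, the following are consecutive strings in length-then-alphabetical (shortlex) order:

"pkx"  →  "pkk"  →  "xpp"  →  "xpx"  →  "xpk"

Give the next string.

xxp

The successor of xpk increments the rightmost position that isn't already k and resets every position after it to p.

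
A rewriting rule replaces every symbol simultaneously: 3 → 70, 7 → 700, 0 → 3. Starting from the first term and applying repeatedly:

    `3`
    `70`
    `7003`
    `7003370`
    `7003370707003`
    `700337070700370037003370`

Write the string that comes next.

70033707070037003700337070033707003370707003

Replace each of the 24 characters of 700337070700370037003370 in place — 700 3 3 70 70 700 3 700 3 700 3 3 70 700 3 3 70 700 3 3 70 70 700 3 — and concatenate.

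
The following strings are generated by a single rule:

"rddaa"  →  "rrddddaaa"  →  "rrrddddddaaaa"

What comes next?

rrrrddddddddaaaaa

Reading off run lengths: r runs 1, 2, 3; d runs 2, 4, 6; a runs 2, 3, 4 — each is linear in n (n = 1, 2, …).
Setting n = 4 gives 4, 8, 5 characters in each block.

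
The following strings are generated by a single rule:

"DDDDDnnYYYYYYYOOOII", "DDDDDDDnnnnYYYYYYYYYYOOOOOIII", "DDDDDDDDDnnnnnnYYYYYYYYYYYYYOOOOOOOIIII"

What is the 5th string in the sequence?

Each string has the form D^{2n+1} n^{2n-2} Y^{3n+1} O^{2n-1} I^{n}, where the shown terms are n = 2, 3, 4.
For term 5, n = 6, so the run lengths are 13, 10, 19, 11, 6.

DDDDDDDDDDDDDnnnnnnnnnnYYYYYYYYYYYYYYYYYYYOOOOOOOOOOOIIIIII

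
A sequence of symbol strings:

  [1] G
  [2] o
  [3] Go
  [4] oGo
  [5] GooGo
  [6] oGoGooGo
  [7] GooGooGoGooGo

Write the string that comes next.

oGoGooGoGooGooGoGooGo

From term 3 onward, concatenate the second-to-last term with the last: G·o = Go, o·Go = oGo, …
Continuing: oGoGooGo · GooGooGoGooGo gives term 8.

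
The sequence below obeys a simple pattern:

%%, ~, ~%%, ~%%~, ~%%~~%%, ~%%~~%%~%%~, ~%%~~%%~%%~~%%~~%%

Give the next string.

~%%~~%%~%%~~%%~~%%~%%~~%%~%%~

This is a Fibonacci-style word recurrence s(k) = s(k−1)·s(k−2): e.g. ~·%% = ~%%.
Continuing: ~%%~~%%~%%~~%%~~%% · ~%%~~%%~%%~ gives term 8.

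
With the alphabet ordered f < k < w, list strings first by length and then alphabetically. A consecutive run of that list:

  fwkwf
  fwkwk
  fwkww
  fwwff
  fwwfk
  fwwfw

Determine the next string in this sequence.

fwwkf

The successor of fwwfw increments the rightmost position that isn't already w and resets every position after it to f.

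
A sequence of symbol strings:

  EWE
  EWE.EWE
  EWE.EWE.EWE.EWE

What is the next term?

Each string is two copies of the previous one joined by '.'.
Doubling EWE.EWE.EWE.EWE with '.' between the halves:

EWE.EWE.EWE.EWE.EWE.EWE.EWE.EWE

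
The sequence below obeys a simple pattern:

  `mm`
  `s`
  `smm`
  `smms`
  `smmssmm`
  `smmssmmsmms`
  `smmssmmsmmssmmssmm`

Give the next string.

This is a Fibonacci-style word recurrence s(k) = s(k−1)·s(k−2): e.g. s·mm = smm.
The next term joins smmssmmsmmssmmssmm and smmssmmsmms.

smmssmmsmmssmmssmmsmmssmmsmms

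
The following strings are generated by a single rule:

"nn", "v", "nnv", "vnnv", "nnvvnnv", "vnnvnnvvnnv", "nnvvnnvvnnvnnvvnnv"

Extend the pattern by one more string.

vnnvnnvvnnvnnvvnnvvnnvnnvvnnv

From term 3 onward, concatenate the second-to-last term with the last: nn·v = nnv, v·nnv = vnnv, …
Continuing: vnnvnnvvnnv · nnvvnnvvnnvnnvvnnv gives term 8.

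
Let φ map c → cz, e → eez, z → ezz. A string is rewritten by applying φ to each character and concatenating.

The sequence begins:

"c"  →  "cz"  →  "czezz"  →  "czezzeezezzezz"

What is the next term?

Rewriting the 14 symbols of czezzeezezzezz one by one yields cz ezz eez ezz ezz eez eez ezz eez ezz ezz eez ezz ezz; concatenated:

czezzeezezzezzeezeezezzeezezzezzeezezzezz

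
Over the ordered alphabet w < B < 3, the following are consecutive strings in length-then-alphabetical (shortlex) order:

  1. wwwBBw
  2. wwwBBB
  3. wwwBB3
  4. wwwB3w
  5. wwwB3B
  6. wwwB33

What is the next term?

Treat wwwB33 as a base-3 numeral over the given alphabet and add one, carrying through any trailing 3's.

www3ww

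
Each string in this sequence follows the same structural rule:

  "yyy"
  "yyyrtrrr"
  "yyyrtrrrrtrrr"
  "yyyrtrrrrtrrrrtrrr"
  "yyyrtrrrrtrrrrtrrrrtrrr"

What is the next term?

Every step adds rtrrr to the end: s(k+1) = s(k)·rtrrr.
Applying this once more to yyyrtrrrrtrrrrtrrrrtrrr:

yyyrtrrrrtrrrrtrrrrtrrrrtrrr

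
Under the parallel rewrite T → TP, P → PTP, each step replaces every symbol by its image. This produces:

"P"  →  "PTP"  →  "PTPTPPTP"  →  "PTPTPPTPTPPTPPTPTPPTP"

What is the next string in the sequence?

Applying the rule to each of the 21 symbols of PTPTPPTPTPPTPPTPTPPTP gives the pieces PTP TP PTP TP PTP PTP TP PTP TP PTP PTP TP PTP PTP TP PTP TP PTP PTP TP PTP, which concatenate to the answer.

PTPTPPTPTPPTPPTPTPPTPTPPTPPTPTPPTPPTPTPPTPTPPTPPTPTPPTP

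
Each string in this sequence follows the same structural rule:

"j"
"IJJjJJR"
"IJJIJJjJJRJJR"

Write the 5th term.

IJJIJJIJJIJJjJJRJJRJJRJJR

s(k+1) = IJJ·s(k)·JJR, so each term gains IJJ as a prefix and JJR as a suffix.
From IJJIJJjJJRJJR, 2 further steps: IJJIJJjJJRJJR → IJJIJJIJJjJJRJJRJJR → (answer).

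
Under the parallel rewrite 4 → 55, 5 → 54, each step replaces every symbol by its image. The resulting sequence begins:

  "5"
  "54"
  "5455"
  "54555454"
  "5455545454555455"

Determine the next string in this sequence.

Rewriting the 16 symbols of 5455545454555455 one by one yields 54 55 54 54 54 55 54 55 54 55 54 54 54 55 54 54; concatenated:

54555454545554555455545454555454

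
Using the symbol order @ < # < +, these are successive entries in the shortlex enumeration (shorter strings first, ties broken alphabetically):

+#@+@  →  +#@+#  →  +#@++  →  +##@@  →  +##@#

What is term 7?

+###@

Continuing the enumeration 2 steps past +##@#: +##@# → +##@+ → (answer).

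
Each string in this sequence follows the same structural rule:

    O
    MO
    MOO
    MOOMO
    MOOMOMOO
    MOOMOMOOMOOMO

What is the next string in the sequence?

MOOMOMOOMOOMOMOOMOMOO

Each term (from the third on) is the previous term followed by the one before it: term 3 = MO·O = MOO.
Continuing: MOOMOMOOMOOMO · MOOMOMOO gives term 7.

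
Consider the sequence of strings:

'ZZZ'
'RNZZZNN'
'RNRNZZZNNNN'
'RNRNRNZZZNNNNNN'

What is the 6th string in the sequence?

RNRNRNRNRNZZZNNNNNNNNNN

Every step adds RN to the front and NN to the end of the previous string.
From RNRNRNZZZNNNNNN, 2 further steps: RNRNRNZZZNNNNNN → RNRNRNRNZZZNNNNNNNN → (answer).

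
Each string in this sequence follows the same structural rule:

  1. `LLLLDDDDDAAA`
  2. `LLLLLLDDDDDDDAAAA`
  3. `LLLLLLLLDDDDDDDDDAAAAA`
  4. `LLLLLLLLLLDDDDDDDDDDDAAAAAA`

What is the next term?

Reading off run lengths: L runs 4, 6, 8, 10; D runs 5, 7, 9, 11; A runs 3, 4, 5, 6 — each is linear in n, where the shown terms are n = 2, 3, 4, 5.
For the next term, n = 6, so the run lengths are 12, 13, 7.

LLLLLLLLLLLLDDDDDDDDDDDDDAAAAAAA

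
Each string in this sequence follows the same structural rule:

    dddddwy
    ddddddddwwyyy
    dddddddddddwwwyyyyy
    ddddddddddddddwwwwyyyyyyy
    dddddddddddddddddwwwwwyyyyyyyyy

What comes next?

Term n consists of 3n+2 d's, followed by n w's, followed by 2n-1 y's (n = 1, 2, …).
At n = 6 the blocks have lengths 20, 6, 11.

ddddddddddddddddddddwwwwwwyyyyyyyyyyy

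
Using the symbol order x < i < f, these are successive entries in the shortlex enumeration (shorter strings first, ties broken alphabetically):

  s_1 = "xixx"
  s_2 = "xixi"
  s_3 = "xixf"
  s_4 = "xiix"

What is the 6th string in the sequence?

Continuing the enumeration 2 steps past xiix: xiix → xiii → (answer).

xiif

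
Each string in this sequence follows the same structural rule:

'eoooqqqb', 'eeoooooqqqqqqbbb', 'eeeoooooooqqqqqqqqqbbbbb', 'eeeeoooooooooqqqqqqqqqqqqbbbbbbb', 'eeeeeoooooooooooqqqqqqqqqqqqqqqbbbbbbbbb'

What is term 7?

Reading off run lengths: e runs 1, 2, 3, 4, 5; o runs 3, 5, 7, 9, 11; q runs 3, 6, 9, 12, 15; b runs 1, 3, 5, 7, 9 — each is linear in n (n = 1, 2, …).
Setting n = 7 gives 7, 15, 21, 13 characters in each block.

eeeeeeeoooooooooooooooqqqqqqqqqqqqqqqqqqqqqbbbbbbbbbbbbb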